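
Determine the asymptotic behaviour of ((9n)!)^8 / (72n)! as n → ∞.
((9n)!)^8/(72n)! ~ ((2π·9n)^(7/2) / sqrt(8)) · 8^(−8·9n)  →  0

Write N = 9n. Stirling: N! ~ sqrt(2π N)(N/e)^N and (8N)! ~ sqrt(2π·8N)·(8N/e)^(8N).
  (N!)^8/(8N)! ~ (2π N)^(8/2) (N/e)^(8N) / [sqrt(2π·8N) (8N/e)^(8N)]
     = (2π N)^(8/2) / sqrt(2π·8N) · (N/(8N))^(8N)
     = (2π N)^((8−1)/2) / sqrt(8) · 8^(−8N).
Since 8^8 > 1, the factor 8^(−8N) decays exponentially, so the ratio → 0. Substituting N = 9n gives the stated form.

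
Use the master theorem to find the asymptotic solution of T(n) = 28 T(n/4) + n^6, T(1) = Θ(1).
T(n) = Θ(n^6)

log_4 28 ≈ 2.404. f(n) = n^6 dominates n^(log_4 28) since 6 > 2.404, and the regularity condition a·f(n/b) = 28·(n/4)^6 = (28/4096)·n^6 ≤ c·f(n) holds with c = 28/4096 ≈ 0.00684 < 1. So this is Case 3: T(n) = Θ(f(n)) = Θ(n^6).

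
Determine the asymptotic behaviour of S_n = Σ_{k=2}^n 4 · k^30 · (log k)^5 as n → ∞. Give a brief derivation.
S_n ~ 4 · n^31 · (log n)^5 / 31

By integral comparison, S_n = ∫_1^n 4 · x^30 · (log x)^5 dx + O(n^30 · (log n)^5). For the integral, the leading term of ∫_1^n x^30 (log x)^5 dx is n^31/31 · (log n)^5 (by repeated integration by parts; each step lowers the log-exponent and produces a relatively O(1/log n) correction). Hence S_n ~ 4 · n^31 · (log n)^5 / 31.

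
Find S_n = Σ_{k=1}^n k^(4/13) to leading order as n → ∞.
S_n ~ (13/17) · n^(17/13)

Integral comparison: Σ_{k=1}^n k^(4/13) = ∫_0^n x^(4/13) dx + O(n^(4/13)). The integral is n^(1 + 4/13) / (1 + 4/13) = n^((4+13)/13) / ((4+13)/13) = (13/17) · n^(17/13).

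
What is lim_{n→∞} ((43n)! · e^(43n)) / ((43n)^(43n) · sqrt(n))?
lim = sqrt(2π·43)

Stirling: (43n)! ~ sqrt(2π·43n) · (43n/e)^(43n). Hence
  (43n)! · e^(43n) / (43n)^(43n) ~ sqrt(2π·43n).
Dividing by sqrt(n): sqrt(2π·43n) / sqrt(n) = sqrt(2π·43) · n^((1−1)/2), so the limit is sqrt(2π·43).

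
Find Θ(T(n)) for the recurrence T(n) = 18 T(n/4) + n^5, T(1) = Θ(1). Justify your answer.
T(n) = Θ(n^5)

log_4 18 ≈ 2.085. f(n) = n^5 dominates n^(log_4 18) since 5 > 2.085, and the regularity condition a·f(n/b) = 18·(n/4)^5 = (18/1024)·n^5 ≤ c·f(n) holds with c = 18/1024 ≈ 0.0176 < 1. So this is Case 3: T(n) = Θ(f(n)) = Θ(n^5).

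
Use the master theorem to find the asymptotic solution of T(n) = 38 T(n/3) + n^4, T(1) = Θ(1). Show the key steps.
T(n) = Θ(n^4)

log_3 38 ≈ 3.311. f(n) = n^4 dominates n^(log_3 38) since 4 > 3.311, and the regularity condition a·f(n/b) = 38·(n/3)^4 = (38/81)·n^4 ≤ c·f(n) holds with c = 38/81 ≈ 0.469 < 1. So this is Case 3: T(n) = Θ(f(n)) = Θ(n^4).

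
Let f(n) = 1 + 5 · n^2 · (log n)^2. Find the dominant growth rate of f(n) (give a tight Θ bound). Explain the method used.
f(n) ∈ Θ(n^2 · (log n)^2)

Compare the terms by growth order. For large n, n^a · (log n)^b dominates n^a' · (log n)^b' iff a > a', or (a = a' and b > b'). Ranking the 2 terms shows the dominant one is 5 · n^2 · (log n)^2. Hence f(n) ∈ Θ(n^2 · (log n)^2).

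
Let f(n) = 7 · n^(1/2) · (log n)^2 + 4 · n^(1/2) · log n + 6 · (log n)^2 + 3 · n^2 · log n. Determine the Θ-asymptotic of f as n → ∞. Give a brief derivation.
f(n) ∈ Θ(n^2 · log n)

Compare the terms by growth order. For large n, n^a · (log n)^b dominates n^a' · (log n)^b' iff a > a', or (a = a' and b > b'). Ranking the 4 terms shows the dominant one is 3 · n^2 · log n. Hence f(n) ∈ Θ(n^2 · log n).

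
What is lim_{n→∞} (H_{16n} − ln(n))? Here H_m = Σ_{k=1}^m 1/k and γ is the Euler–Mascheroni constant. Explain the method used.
lim = ln 16 + γ

By Euler-Maclaurin, H_m = ln m + γ + O(1/m). So
  H_{16n} − ln(n) = ln(16n) + γ − ln(n) + O(1/n)
                       = ln(16/1) + γ + O(1/n).
Hence the limit is ln(16/1) + γ.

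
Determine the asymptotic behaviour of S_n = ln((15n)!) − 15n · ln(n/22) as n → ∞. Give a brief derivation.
S_n ~ 15n · (ln 330 − 1) + O(ln n)

Stirling: ln((15n)!) = 15n ln(15n) − 15n + O(ln n).
  S_n = 15n ln(15n) − 15n − 15n ln(n/22) + O(ln n)
      = 15n ln(15n) − 15n ln n + 15n ln 22 − 15n + O(ln n)
      = 15n ln 15 + 15n ln 22 − 15n + O(ln n)
      = 15n (ln 330 − 1) + O(ln n).
Numerically ln(330) − 1 ≈ 4.7991.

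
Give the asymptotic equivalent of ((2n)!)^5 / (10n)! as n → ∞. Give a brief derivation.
((2n)!)^5/(10n)! ~ ((2π·2n)^(4/2) / sqrt(5)) · 5^(−5·2n)  →  0

Write N = 2n. Stirling: N! ~ sqrt(2π N)(N/e)^N and (5N)! ~ sqrt(2π·5N)·(5N/e)^(5N).
  (N!)^5/(5N)! ~ (2π N)^(5/2) (N/e)^(5N) / [sqrt(2π·5N) (5N/e)^(5N)]
     = (2π N)^(5/2) / sqrt(2π·5N) · (N/(5N))^(5N)
     = (2π N)^((5−1)/2) / sqrt(5) · 5^(−5N).
Since 5^5 > 1, the factor 5^(−5N) decays exponentially, so the ratio → 0. Substituting N = 2n gives the stated form.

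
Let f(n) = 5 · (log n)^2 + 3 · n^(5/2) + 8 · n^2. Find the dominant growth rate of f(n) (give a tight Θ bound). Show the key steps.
f(n) ∈ Θ(n^(5/2))

Compare the terms by growth order. For large n, n^a · (log n)^b dominates n^a' · (log n)^b' iff a > a', or (a = a' and b > b'). Ranking the 3 terms shows the dominant one is 3 · n^(5/2). Hence f(n) ∈ Θ(n^(5/2)).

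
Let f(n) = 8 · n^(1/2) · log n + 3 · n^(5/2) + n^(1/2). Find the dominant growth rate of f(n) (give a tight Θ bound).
f(n) ∈ Θ(n^(5/2))

Compare the terms by growth order. For large n, n^a · (log n)^b dominates n^a' · (log n)^b' iff a > a', or (a = a' and b > b'). Ranking the 3 terms shows the dominant one is 3 · n^(5/2). Hence f(n) ∈ Θ(n^(5/2)).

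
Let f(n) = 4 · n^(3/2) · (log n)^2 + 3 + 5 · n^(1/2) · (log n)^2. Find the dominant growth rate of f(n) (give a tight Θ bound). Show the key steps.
f(n) ∈ Θ(n^(3/2) · (log n)^2)

Compare the terms by growth order. For large n, n^a · (log n)^b dominates n^a' · (log n)^b' iff a > a', or (a = a' and b > b'). Ranking the 3 terms shows the dominant one is 4 · n^(3/2) · (log n)^2. Hence f(n) ∈ Θ(n^(3/2) · (log n)^2).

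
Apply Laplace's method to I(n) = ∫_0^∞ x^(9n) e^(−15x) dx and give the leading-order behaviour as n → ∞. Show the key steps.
I(n) ~ (sqrt(2π·9n) / 15) · (9n/(15e))^(9n)

Write the integrand as exp(9n ln x − 15x) and set f(x) = 9n ln x − 15x. Then f'(x) = 9n/x − 15 = 0 at x* = 9n/15, and f''(x*) = −9n/x*^2 = −15^2/(9n). Laplace's method (interior maximum) gives
  I(n) ~ e^(f(x*)) · sqrt(2π / |f''(x*)|)
        = exp(9n ln(9n/15) − 9n) · sqrt(2π · 9n / 15^2)
        = (9n/15)^(9n) e^(−9n) · sqrt(2π·9n) / 15
        = (sqrt(2π·9n) / 15) · (9n/(15e))^(9n).
This matches Γ(9n+1)/15^(9n+1) with Stirling applied to Γ.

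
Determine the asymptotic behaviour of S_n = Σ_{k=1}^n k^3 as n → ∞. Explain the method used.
S_n ~ n^4 / 4

By integral comparison (Euler-Maclaurin), Σ_{k=1}^n k^3 = ∫_0^n x^3 dx + O(n^3) = n^4/4 + O(n^3). (Equivalently, Faulhaber's formula gives the same leading term.)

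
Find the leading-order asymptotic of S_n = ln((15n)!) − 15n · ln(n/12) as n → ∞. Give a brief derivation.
S_n ~ 15n · (ln 180 − 1) + O(ln n)

Stirling: ln((15n)!) = 15n ln(15n) − 15n + O(ln n).
  S_n = 15n ln(15n) − 15n − 15n ln(n/12) + O(ln n)
      = 15n ln(15n) − 15n ln n + 15n ln 12 − 15n + O(ln n)
      = 15n ln 15 + 15n ln 12 − 15n + O(ln n)
      = 15n (ln 180 − 1) + O(ln n).
Numerically ln(180) − 1 ≈ 4.1930.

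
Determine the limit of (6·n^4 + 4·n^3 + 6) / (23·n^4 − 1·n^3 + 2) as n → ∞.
lim = 6/23

For large n the leading n^4 terms dominate both numerator and denominator. Dividing top and bottom by n^4, every other term tends to 0, leaving 6/23.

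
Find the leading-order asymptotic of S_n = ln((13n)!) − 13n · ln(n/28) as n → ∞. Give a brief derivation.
S_n ~ 13n · (ln 364 − 1) + O(ln n)

Stirling: ln((13n)!) = 13n ln(13n) − 13n + O(ln n).
  S_n = 13n ln(13n) − 13n − 13n ln(n/28) + O(ln n)
      = 13n ln(13n) − 13n ln n + 13n ln 28 − 13n + O(ln n)
      = 13n ln 13 + 13n ln 28 − 13n + O(ln n)
      = 13n (ln 364 − 1) + O(ln n).
Numerically ln(364) − 1 ≈ 4.8972.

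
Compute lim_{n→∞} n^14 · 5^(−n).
lim = 0

Exponentials with base > 1 dominate every fixed polynomial: for any fixed c, n^c / 5^n → 0 as n → ∞ (e.g. by the ratio test, or by writing 5^n = e^(n ln 5) and noting e^(n ln 5) / n^c → ∞). Hence n^14 · 5^(−n) = n^14 / 5^n → 0.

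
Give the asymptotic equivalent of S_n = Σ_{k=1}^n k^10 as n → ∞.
S_n ~ n^11 / 11

By integral comparison (Euler-Maclaurin), Σ_{k=1}^n k^10 = ∫_0^n x^10 dx + O(n^10) = n^11/11 + O(n^10). (Equivalently, Faulhaber's formula gives the same leading term.)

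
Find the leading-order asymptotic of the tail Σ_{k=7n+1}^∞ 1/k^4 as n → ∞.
Σ_{k>7n} 1/k^4 ~ 1/(3 · (7n)^3)

Compare to the integral: ∫_{7n}^∞ x^(−4) dx = [−x^(−3)/3]_{7n}^∞ = 1/((4−1)·(7n)^3). Euler-Maclaurin then gives
  Σ_{k>7n} 1/k^4 = ∫_{7n}^∞ dx/x^4 − 1/(2·(7n)^4) + O(1/(7n)^5).
(Equivalently this is ζ(4) − Σ_{k≤7n} 1/k^4.)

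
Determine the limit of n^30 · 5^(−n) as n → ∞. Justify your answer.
lim = 0

Exponentials with base > 1 dominate every fixed polynomial: for any fixed c, n^c / 5^n → 0 as n → ∞ (e.g. by the ratio test, or by writing 5^n = e^(n ln 5) and noting e^(n ln 5) / n^c → ∞). Hence n^30 · 5^(−n) = n^30 / 5^n → 0.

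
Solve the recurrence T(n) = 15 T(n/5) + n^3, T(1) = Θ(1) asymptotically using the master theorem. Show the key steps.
T(n) = Θ(n^3)

log_5 15 ≈ 1.683. f(n) = n^3 dominates n^(log_5 15) since 3 > 1.683, and the regularity condition a·f(n/b) = 15·(n/5)^3 = (15/125)·n^3 ≤ c·f(n) holds with c = 15/125 ≈ 0.12 < 1. So this is Case 3: T(n) = Θ(f(n)) = Θ(n^3).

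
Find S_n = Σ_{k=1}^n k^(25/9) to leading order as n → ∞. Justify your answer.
S_n ~ (9/34) · n^(34/9)

Integral comparison: Σ_{k=1}^n k^(25/9) = ∫_0^n x^(25/9) dx + O(n^(25/9)). The integral is n^(1 + 25/9) / (1 + 25/9) = n^((25+9)/9) / ((25+9)/9) = (9/34) · n^(34/9).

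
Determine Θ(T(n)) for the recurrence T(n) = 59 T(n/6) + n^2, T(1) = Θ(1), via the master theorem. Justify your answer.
T(n) = Θ(n^(log_6 59))

Master theorem: compare f(n) = n^2 to n^(log_6 59) where log_6 59 ≈ 2.276. Since 2 < log_6 59, we have f(n) = O(n^(log_6 59 − ε)) for some ε > 0 — Case 1. Hence T(n) = Θ(n^(log_6 59)).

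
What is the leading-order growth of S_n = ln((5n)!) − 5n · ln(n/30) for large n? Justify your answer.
S_n ~ 5n · (ln 150 − 1) + O(ln n)

Stirling: ln((5n)!) = 5n ln(5n) − 5n + O(ln n).
  S_n = 5n ln(5n) − 5n − 5n ln(n/30) + O(ln n)
      = 5n ln(5n) − 5n ln n + 5n ln 30 − 5n + O(ln n)
      = 5n ln 5 + 5n ln 30 − 5n + O(ln n)
      = 5n (ln 150 − 1) + O(ln n).
Numerically ln(150) − 1 ≈ 4.0106.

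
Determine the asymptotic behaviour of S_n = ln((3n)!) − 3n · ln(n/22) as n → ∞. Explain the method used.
S_n ~ 3n · (ln 66 − 1) + O(ln n)

Stirling: ln((3n)!) = 3n ln(3n) − 3n + O(ln n).
  S_n = 3n ln(3n) − 3n − 3n ln(n/22) + O(ln n)
      = 3n ln(3n) − 3n ln n + 3n ln 22 − 3n + O(ln n)
      = 3n ln 3 + 3n ln 22 − 3n + O(ln n)
      = 3n (ln 66 − 1) + O(ln n).
Numerically ln(66) − 1 ≈ 3.1897.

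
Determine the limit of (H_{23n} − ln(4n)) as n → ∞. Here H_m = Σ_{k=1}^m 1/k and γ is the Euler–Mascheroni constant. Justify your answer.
lim = ln(23/4) + γ

By Euler-Maclaurin, H_m = ln m + γ + O(1/m). So
  H_{23n} − ln(4n) = ln(23n) + γ − ln(4n) + O(1/n)
                       = ln(23/4) + γ + O(1/n).
Hence the limit is ln(23/4) + γ.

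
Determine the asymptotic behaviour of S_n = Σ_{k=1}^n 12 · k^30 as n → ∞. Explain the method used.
S_n ~ 12 · n^31 / 31

By integral comparison (Euler-Maclaurin), Σ_{k=1}^n 12 · k^30 = 12 · ∫_0^n x^30 dx + O(n^30) = 12 · n^31/31 + O(n^30). (Equivalently, Faulhaber's formula gives the same leading term.)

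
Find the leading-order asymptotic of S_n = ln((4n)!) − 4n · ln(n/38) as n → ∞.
S_n ~ 4n · (ln 152 − 1) + O(ln n)

Stirling: ln((4n)!) = 4n ln(4n) − 4n + O(ln n).
  S_n = 4n ln(4n) − 4n − 4n ln(n/38) + O(ln n)
      = 4n ln(4n) − 4n ln n + 4n ln 38 − 4n + O(ln n)
      = 4n ln 4 + 4n ln 38 − 4n + O(ln n)
      = 4n (ln 152 − 1) + O(ln n).
Numerically ln(152) − 1 ≈ 4.0239.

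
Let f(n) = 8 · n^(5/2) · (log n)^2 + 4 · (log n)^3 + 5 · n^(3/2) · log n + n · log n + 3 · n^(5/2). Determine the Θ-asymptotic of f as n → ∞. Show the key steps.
f(n) ∈ Θ(n^(5/2) · (log n)^2)

Compare the terms by growth order. For large n, n^a · (log n)^b dominates n^a' · (log n)^b' iff a > a', or (a = a' and b > b'). Ranking the 5 terms shows the dominant one is 8 · n^(5/2) · (log n)^2. Hence f(n) ∈ Θ(n^(5/2) · (log n)^2).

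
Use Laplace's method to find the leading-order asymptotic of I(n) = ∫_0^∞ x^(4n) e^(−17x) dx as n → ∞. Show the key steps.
I(n) ~ (sqrt(2π·4n) / 17) · (4n/(17e))^(4n)

Write the integrand as exp(4n ln x − 17x) and set f(x) = 4n ln x − 17x. Then f'(x) = 4n/x − 17 = 0 at x* = 4n/17, and f''(x*) = −4n/x*^2 = −17^2/(4n). Laplace's method (interior maximum) gives
  I(n) ~ e^(f(x*)) · sqrt(2π / |f''(x*)|)
        = exp(4n ln(4n/17) − 4n) · sqrt(2π · 4n / 17^2)
        = (4n/17)^(4n) e^(−4n) · sqrt(2π·4n) / 17
        = (sqrt(2π·4n) / 17) · (4n/(17e))^(4n).
This matches Γ(4n+1)/17^(4n+1) with Stirling applied to Γ.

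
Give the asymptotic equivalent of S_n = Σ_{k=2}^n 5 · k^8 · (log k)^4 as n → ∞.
S_n ~ 5 · n^9 · (log n)^4 / 9

By integral comparison, S_n = ∫_1^n 5 · x^8 · (log x)^4 dx + O(n^8 · (log n)^4). For the integral, the leading term of ∫_1^n x^8 (log x)^4 dx is n^9/9 · (log n)^4 (by repeated integration by parts; each step lowers the log-exponent and produces a relatively O(1/log n) correction). Hence S_n ~ 5 · n^9 · (log n)^4 / 9.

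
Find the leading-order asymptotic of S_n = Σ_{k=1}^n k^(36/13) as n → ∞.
S_n ~ (13/49) · n^(49/13)

Integral comparison: Σ_{k=1}^n k^(36/13) = ∫_0^n x^(36/13) dx + O(n^(36/13)). The integral is n^(1 + 36/13) / (1 + 36/13) = n^((36+13)/13) / ((36+13)/13) = (13/49) · n^(49/13).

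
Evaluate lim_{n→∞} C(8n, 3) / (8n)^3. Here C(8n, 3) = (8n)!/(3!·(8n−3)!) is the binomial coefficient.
lim = 1/3! = 1/6

With N = 8n → ∞: C(N, 3) / N^3 = [N(N−1)…(N−2)] / (3! · N^3) = (1/3!) · 1 · (1 − 1/(8n)) · (1 − 2/(8n)). Each factor → 1 as N → ∞, so the limit is 1/3! = 1/6.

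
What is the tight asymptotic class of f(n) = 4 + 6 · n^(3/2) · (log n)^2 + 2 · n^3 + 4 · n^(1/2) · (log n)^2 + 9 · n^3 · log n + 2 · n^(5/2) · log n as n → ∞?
f(n) ∈ Θ(n^3 · log n)

Compare the terms by growth order. For large n, n^a · (log n)^b dominates n^a' · (log n)^b' iff a > a', or (a = a' and b > b'). Ranking the 6 terms shows the dominant one is 9 · n^3 · log n. Hence f(n) ∈ Θ(n^3 · log n).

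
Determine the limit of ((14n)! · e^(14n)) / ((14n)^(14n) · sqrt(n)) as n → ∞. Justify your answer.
lim = sqrt(2π·14)

Stirling: (14n)! ~ sqrt(2π·14n) · (14n/e)^(14n). Hence
  (14n)! · e^(14n) / (14n)^(14n) ~ sqrt(2π·14n).
Dividing by sqrt(n): sqrt(2π·14n) / sqrt(n) = sqrt(2π·14) · n^((1−1)/2), so the limit is sqrt(2π·14).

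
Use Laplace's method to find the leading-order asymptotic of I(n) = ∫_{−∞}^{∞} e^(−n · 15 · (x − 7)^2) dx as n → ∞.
I(n) = sqrt(π/(15n))

Here φ(x) = 15 · (x − 7)^2 has its unique minimum at x* = 7 with φ(x*) = 0 and φ''(x*) = 30. Laplace's method gives
  I(n) ~ e^(−n φ(x*)) · sqrt(2π / (n · φ''(x*))) = sqrt(2π / (30n)) = sqrt(π/(15n)).
This is exact: substituting u = (x − 7)·sqrt(15n) gives I(n) = (1/sqrt(15n)) ∫_{−∞}^{∞} e^(−u^2) du = sqrt(π/(15n)).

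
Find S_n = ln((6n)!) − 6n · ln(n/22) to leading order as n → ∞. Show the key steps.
S_n ~ 6n · (ln 132 − 1) + O(ln n)

Stirling: ln((6n)!) = 6n ln(6n) − 6n + O(ln n).
  S_n = 6n ln(6n) − 6n − 6n ln(n/22) + O(ln n)
      = 6n ln(6n) − 6n ln n + 6n ln 22 − 6n + O(ln n)
      = 6n ln 6 + 6n ln 22 − 6n + O(ln n)
      = 6n (ln 132 − 1) + O(ln n).
Numerically ln(132) − 1 ≈ 3.8828.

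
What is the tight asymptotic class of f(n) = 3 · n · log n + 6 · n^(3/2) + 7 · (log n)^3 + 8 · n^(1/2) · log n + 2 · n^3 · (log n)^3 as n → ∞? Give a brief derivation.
f(n) ∈ Θ(n^3 · (log n)^3)

Compare the terms by growth order. For large n, n^a · (log n)^b dominates n^a' · (log n)^b' iff a > a', or (a = a' and b > b'). Ranking the 5 terms shows the dominant one is 2 · n^3 · (log n)^3. Hence f(n) ∈ Θ(n^3 · (log n)^3).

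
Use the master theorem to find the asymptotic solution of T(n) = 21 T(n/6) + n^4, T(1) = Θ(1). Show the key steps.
T(n) = Θ(n^4)

log_6 21 ≈ 1.699. f(n) = n^4 dominates n^(log_6 21) since 4 > 1.699, and the regularity condition a·f(n/b) = 21·(n/6)^4 = (21/1296)·n^4 ≤ c·f(n) holds with c = 21/1296 ≈ 0.0162 < 1. So this is Case 3: T(n) = Θ(f(n)) = Θ(n^4).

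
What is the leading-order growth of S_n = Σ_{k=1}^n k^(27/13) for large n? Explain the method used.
S_n ~ (13/40) · n^(40/13)

Integral comparison: Σ_{k=1}^n k^(27/13) = ∫_0^n x^(27/13) dx + O(n^(27/13)). The integral is n^(1 + 27/13) / (1 + 27/13) = n^((27+13)/13) / ((27+13)/13) = (13/40) · n^(40/13).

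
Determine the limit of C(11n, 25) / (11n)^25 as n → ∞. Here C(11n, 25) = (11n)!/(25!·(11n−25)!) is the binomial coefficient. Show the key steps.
lim = 1/25! = 1/15511210043330985984000000

With N = 11n → ∞: C(N, 25) / N^25 = [N(N−1)…(N−24)] / (25! · N^25) = (1/25!) · 1 · (1 − 1/(11n)) · … · (1 − 24/(11n)). Each factor → 1 as N → ∞, so the limit is 1/25! = 1/15511210043330985984000000.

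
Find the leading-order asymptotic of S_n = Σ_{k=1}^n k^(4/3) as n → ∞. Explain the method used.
S_n ~ (3/7) · n^(7/3)

Integral comparison: Σ_{k=1}^n k^(4/3) = ∫_0^n x^(4/3) dx + O(n^(4/3)). The integral is n^(1 + 4/3) / (1 + 4/3) = n^((4+3)/3) / ((4+3)/3) = (3/7) · n^(7/3).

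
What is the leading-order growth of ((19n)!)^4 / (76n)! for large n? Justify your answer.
((19n)!)^4/(76n)! ~ ((2π·19n)^(3/2) / 2) · 4^(−4·19n)  →  0

Write N = 19n. Stirling: N! ~ sqrt(2π N)(N/e)^N and (4N)! ~ sqrt(2π·4N)·(4N/e)^(4N).
  (N!)^4/(4N)! ~ (2π N)^(4/2) (N/e)^(4N) / [sqrt(2π·4N) (4N/e)^(4N)]
     = (2π N)^(4/2) / sqrt(2π·4N) · (N/(4N))^(4N)
     = (2π N)^((4−1)/2) / 2 · 4^(−4N).
Since 4^4 > 1, the factor 4^(−4N) decays exponentially, so the ratio → 0. Substituting N = 19n gives the stated form.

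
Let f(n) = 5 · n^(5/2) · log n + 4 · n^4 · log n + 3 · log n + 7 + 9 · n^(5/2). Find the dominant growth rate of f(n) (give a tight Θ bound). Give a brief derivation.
f(n) ∈ Θ(n^4 · log n)

Compare the terms by growth order. For large n, n^a · (log n)^b dominates n^a' · (log n)^b' iff a > a', or (a = a' and b > b'). Ranking the 5 terms shows the dominant one is 4 · n^4 · log n. Hence f(n) ∈ Θ(n^4 · log n).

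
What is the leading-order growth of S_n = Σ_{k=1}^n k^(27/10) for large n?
S_n ~ (10/37) · n^(37/10)

Integral comparison: Σ_{k=1}^n k^(27/10) = ∫_0^n x^(27/10) dx + O(n^(27/10)). The integral is n^(1 + 27/10) / (1 + 27/10) = n^((27+10)/10) / ((27+10)/10) = (10/37) · n^(37/10).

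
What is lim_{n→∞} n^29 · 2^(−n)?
lim = 0

Exponentials with base > 1 dominate every fixed polynomial: for any fixed c, n^c / 2^n → 0 as n → ∞ (e.g. by the ratio test, or by writing 2^n = e^(n ln 2) and noting e^(n ln 2) / n^c → ∞). Hence n^29 · 2^(−n) = n^29 / 2^n → 0.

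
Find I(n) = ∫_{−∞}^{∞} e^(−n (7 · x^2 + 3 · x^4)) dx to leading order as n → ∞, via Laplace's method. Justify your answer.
I(n) ~ sqrt(π/(7n))

φ(x) = 7 · x^2 + 3 · x^4 has its unique global minimum at x* = 0 (since φ'(x) = 14x + 12x^3 = 0 only at x = 0 for real x with both coefficients positive, and φ → ∞ as |x| → ∞). At x* = 0, φ(0) = 0 and φ''(0) = 14. Laplace's method then gives
  I(n) ~ sqrt(2π / (n · φ''(0))) · e^(−n φ(0)) = sqrt(2π / (14n)) = sqrt(π/(7n)).
The 3 · x^4 term contributes only at subleading order (an O(1/n) relative correction).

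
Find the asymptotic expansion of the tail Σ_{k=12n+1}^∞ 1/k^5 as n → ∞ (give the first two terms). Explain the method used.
Σ_{k>12n} 1/k^5 = 1/(4 · (12n)^4) − 1/(2 · (12n)^5) + O(1/(12n)^6)

Compare to the integral: ∫_{12n}^∞ x^(−5) dx = [−x^(−4)/4]_{12n}^∞ = 1/((5−1)·(12n)^4). The Euler-Maclaurin correction adds −f(12n)/2 = −1/(2·(12n)^5). Euler-Maclaurin then gives
  Σ_{k>12n} 1/k^5 = ∫_{12n}^∞ dx/x^5 − 1/(2·(12n)^5) + O(1/(12n)^6).
(Equivalently this is ζ(5) − Σ_{k≤12n} 1/k^5.)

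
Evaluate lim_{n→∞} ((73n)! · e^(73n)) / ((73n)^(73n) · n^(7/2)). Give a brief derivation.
lim = 0

Stirling: (73n)! ~ sqrt(2π·73n) · (73n/e)^(73n). Hence
  (73n)! · e^(73n) / (73n)^(73n) ~ sqrt(2π·73n).
Dividing by n^(7/2): sqrt(2π·73n) / n^(7/2) = sqrt(2π·73) · n^((1−7)/2), so the expression behaves like sqrt(2π·73) · n^((1−7)/2) → 0.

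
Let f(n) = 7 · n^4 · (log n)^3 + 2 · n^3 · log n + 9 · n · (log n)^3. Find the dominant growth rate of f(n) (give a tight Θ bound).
f(n) ∈ Θ(n^4 · (log n)^3)

Compare the terms by growth order. For large n, n^a · (log n)^b dominates n^a' · (log n)^b' iff a > a', or (a = a' and b > b'). Ranking the 3 terms shows the dominant one is 7 · n^4 · (log n)^3. Hence f(n) ∈ Θ(n^4 · (log n)^3).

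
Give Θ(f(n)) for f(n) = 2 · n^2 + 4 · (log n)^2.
f(n) ∈ Θ(n^2)

Compare the terms by growth order. For large n, n^a · (log n)^b dominates n^a' · (log n)^b' iff a > a', or (a = a' and b > b'). Ranking the 2 terms shows the dominant one is 2 · n^2. Hence f(n) ∈ Θ(n^2).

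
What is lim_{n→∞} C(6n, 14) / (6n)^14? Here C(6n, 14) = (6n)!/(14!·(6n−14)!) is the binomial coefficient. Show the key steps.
lim = 1/14! = 1/87178291200

With N = 6n → ∞: C(N, 14) / N^14 = [N(N−1)…(N−13)] / (14! · N^14) = (1/14!) · 1 · (1 − 1/(6n)) · … · (1 − 13/(6n)). Each factor → 1 as N → ∞, so the limit is 1/14! = 1/87178291200.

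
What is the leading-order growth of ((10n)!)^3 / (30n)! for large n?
((10n)!)^3/(30n)! ~ ((2π·10n)^(2/2) / sqrt(3)) · 3^(−3·10n)  →  0

Write N = 10n. Stirling: N! ~ sqrt(2π N)(N/e)^N and (3N)! ~ sqrt(2π·3N)·(3N/e)^(3N).
  (N!)^3/(3N)! ~ (2π N)^(3/2) (N/e)^(3N) / [sqrt(2π·3N) (3N/e)^(3N)]
     = (2π N)^(3/2) / sqrt(2π·3N) · (N/(3N))^(3N)
     = (2π N)^((3−1)/2) / sqrt(3) · 3^(−3N).
Since 3^3 > 1, the factor 3^(−3N) decays exponentially, so the ratio → 0. Substituting N = 10n gives the stated form.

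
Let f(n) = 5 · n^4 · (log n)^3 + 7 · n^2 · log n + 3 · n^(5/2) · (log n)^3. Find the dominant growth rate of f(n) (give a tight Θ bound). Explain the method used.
f(n) ∈ Θ(n^4 · (log n)^3)

Compare the terms by growth order. For large n, n^a · (log n)^b dominates n^a' · (log n)^b' iff a > a', or (a = a' and b > b'). Ranking the 3 terms shows the dominant one is 5 · n^4 · (log n)^3. Hence f(n) ∈ Θ(n^4 · (log n)^3).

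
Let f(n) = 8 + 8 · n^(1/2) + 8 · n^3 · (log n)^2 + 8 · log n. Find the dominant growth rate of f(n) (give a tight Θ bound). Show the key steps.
f(n) ∈ Θ(n^3 · (log n)^2)

Compare the terms by growth order. For large n, n^a · (log n)^b dominates n^a' · (log n)^b' iff a > a', or (a = a' and b > b'). Ranking the 4 terms shows the dominant one is 8 · n^3 · (log n)^2. Hence f(n) ∈ Θ(n^3 · (log n)^2).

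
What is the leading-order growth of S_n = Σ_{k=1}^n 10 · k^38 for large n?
S_n ~ 10 · n^39 / 39

By integral comparison (Euler-Maclaurin), Σ_{k=1}^n 10 · k^38 = 10 · ∫_0^n x^38 dx + O(n^38) = 10 · n^39/39 + O(n^38). (Equivalently, Faulhaber's formula gives the same leading term.)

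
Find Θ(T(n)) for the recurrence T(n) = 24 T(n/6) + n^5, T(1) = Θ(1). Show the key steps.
T(n) = Θ(n^5)

log_6 24 ≈ 1.774. f(n) = n^5 dominates n^(log_6 24) since 5 > 1.774, and the regularity condition a·f(n/b) = 24·(n/6)^5 = (24/7776)·n^5 ≤ c·f(n) holds with c = 24/7776 ≈ 0.00309 < 1. So this is Case 3: T(n) = Θ(f(n)) = Θ(n^5).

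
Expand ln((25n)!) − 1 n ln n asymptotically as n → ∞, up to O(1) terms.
ln((25n)!) − 1 n ln n = 24 n ln n + 25(ln 25 − 1) n + (1/2) ln(2π·25n) + O(1/n)

Stirling: ln((25n)!) = 25n ln(25n) − 25n + (1/2) ln(2π·25n) + O(1/n).
Expand 25n ln(25n) = 25n (ln n + ln 25) = 25n ln n + 25n ln 25.
Subtract 1n ln n: leading term is (25 − 1) n ln n = 24 n ln n. The next term is 25n ln 25 − 25n = 25(ln 25 − 1) n. Then the (1/2) ln(2π·25n) correction.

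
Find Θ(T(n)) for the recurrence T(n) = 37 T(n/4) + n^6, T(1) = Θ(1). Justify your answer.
T(n) = Θ(n^6)

log_4 37 ≈ 2.605. f(n) = n^6 dominates n^(log_4 37) since 6 > 2.605, and the regularity condition a·f(n/b) = 37·(n/4)^6 = (37/4096)·n^6 ≤ c·f(n) holds with c = 37/4096 ≈ 0.00903 < 1. So this is Case 3: T(n) = Θ(f(n)) = Θ(n^6).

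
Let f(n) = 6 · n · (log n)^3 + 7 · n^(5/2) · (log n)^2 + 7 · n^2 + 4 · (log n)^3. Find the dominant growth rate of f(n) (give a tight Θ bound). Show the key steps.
f(n) ∈ Θ(n^(5/2) · (log n)^2)

Compare the terms by growth order. For large n, n^a · (log n)^b dominates n^a' · (log n)^b' iff a > a', or (a = a' and b > b'). Ranking the 4 terms shows the dominant one is 7 · n^(5/2) · (log n)^2. Hence f(n) ∈ Θ(n^(5/2) · (log n)^2).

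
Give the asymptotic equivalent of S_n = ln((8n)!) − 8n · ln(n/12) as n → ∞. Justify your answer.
S_n ~ 8n · (ln 96 − 1) + O(ln n)

Stirling: ln((8n)!) = 8n ln(8n) − 8n + O(ln n).
  S_n = 8n ln(8n) − 8n − 8n ln(n/12) + O(ln n)
      = 8n ln(8n) − 8n ln n + 8n ln 12 − 8n + O(ln n)
      = 8n ln 8 + 8n ln 12 − 8n + O(ln n)
      = 8n (ln 96 − 1) + O(ln n).
Numerically ln(96) − 1 ≈ 3.5643.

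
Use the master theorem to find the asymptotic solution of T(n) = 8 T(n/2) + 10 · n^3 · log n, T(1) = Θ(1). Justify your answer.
T(n) = Θ(n^3 · (log n)^2)

Here log_2 8 = 3 and f(n) = 10 · n^3 · log n = Θ(n^(log_2 8) · (log n)^1). This is the extended Case 2 of the master theorem (f matches the critical exponent up to log factors), giving T(n) = Θ(n^(log_2 8) · (log n)^(1+1)) = Θ(n^3 · (log n)^2).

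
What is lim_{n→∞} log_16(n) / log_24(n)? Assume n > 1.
lim = ln(24) / ln(16) = log_16(24)

Change of base: log_16(n) = ln n / ln 16 and log_24(n) = ln n / ln 24. The ratio is (ln n / ln 16) · (ln 24 / ln n) = ln 24 / ln 16, a constant independent of n. So the limit is ln 24 / ln 16 = log_16(24).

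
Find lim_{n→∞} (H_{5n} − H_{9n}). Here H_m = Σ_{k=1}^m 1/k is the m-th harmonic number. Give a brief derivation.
lim = ln(5/9)

Euler-Maclaurin gives H_m = ln m + γ + 1/(2m) + O(1/m^2). The γ and O(1/m) terms cancel in the difference:
  H_{5n} − H_{9n} = ln(5n) − ln(9n) + O(1/n) = ln(5/9) + O(1/n).
Hence the limit is ln(5/9).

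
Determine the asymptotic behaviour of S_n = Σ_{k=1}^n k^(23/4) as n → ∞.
S_n ~ (4/27) · n^(27/4)

Integral comparison: Σ_{k=1}^n k^(23/4) = ∫_0^n x^(23/4) dx + O(n^(23/4)). The integral is n^(1 + 23/4) / (1 + 23/4) = n^((23+4)/4) / ((23+4)/4) = (4/27) · n^(27/4).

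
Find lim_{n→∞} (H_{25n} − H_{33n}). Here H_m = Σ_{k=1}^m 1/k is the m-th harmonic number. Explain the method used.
lim = ln(25/33)

Euler-Maclaurin gives H_m = ln m + γ + 1/(2m) + O(1/m^2). The γ and O(1/m) terms cancel in the difference:
  H_{25n} − H_{33n} = ln(25n) − ln(33n) + O(1/n) = ln(25/33) + O(1/n).
Hence the limit is ln(25/33).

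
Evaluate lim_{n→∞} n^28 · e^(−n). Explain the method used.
lim = 0

Exponentials with base > 1 dominate every fixed polynomial: for any fixed c, n^c / e^n → 0 as n → ∞ (e.g. by the ratio test, or since e^n grows faster than any power of n). Hence n^28 · e^(−n) = n^28 / e^n → 0.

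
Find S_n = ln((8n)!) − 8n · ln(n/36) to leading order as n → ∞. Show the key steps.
S_n ~ 8n · (ln 288 − 1) + O(ln n)

Stirling: ln((8n)!) = 8n ln(8n) − 8n + O(ln n).
  S_n = 8n ln(8n) − 8n − 8n ln(n/36) + O(ln n)
      = 8n ln(8n) − 8n ln n + 8n ln 36 − 8n + O(ln n)
      = 8n ln 8 + 8n ln 36 − 8n + O(ln n)
      = 8n (ln 288 − 1) + O(ln n).
Numerically ln(288) − 1 ≈ 4.6630.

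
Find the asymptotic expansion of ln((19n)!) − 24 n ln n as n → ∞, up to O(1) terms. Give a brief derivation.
ln((19n)!) − 24 n ln n = −5 n ln n + 19(ln 19 − 1) n + (1/2) ln(2π·19n) + O(1/n)

Stirling: ln((19n)!) = 19n ln(19n) − 19n + (1/2) ln(2π·19n) + O(1/n).
Expand 19n ln(19n) = 19n (ln n + ln 19) = 19n ln n + 19n ln 19.
Subtract 24n ln n: leading term is (19 − 24) n ln n = −5 n ln n. The next term is 19n ln 19 − 19n = 19(ln 19 − 1) n. Then the (1/2) ln(2π·19n) correction.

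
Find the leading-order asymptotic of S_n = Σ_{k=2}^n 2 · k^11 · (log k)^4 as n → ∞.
S_n ~ n^12 · (log n)^4 / 6

By integral comparison, S_n = ∫_1^n 2 · x^11 · (log x)^4 dx + O(n^11 · (log n)^4). For the integral, the leading term of ∫_1^n x^11 (log x)^4 dx is n^12/12 · (log n)^4 (by repeated integration by parts; each step lowers the log-exponent and produces a relatively O(1/log n) correction). Hence S_n ~ n^12 · (log n)^4 / 6.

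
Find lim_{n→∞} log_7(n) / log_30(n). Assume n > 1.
lim = ln(30) / ln(7) = log_7(30)

Change of base: log_7(n) = ln n / ln 7 and log_30(n) = ln n / ln 30. The ratio is (ln n / ln 7) · (ln 30 / ln n) = ln 30 / ln 7, a constant independent of n. So the limit is ln 30 / ln 7 = log_7(30).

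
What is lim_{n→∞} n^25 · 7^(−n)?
lim = 0

Exponentials with base > 1 dominate every fixed polynomial: for any fixed c, n^c / 7^n → 0 as n → ∞ (e.g. by the ratio test, or by writing 7^n = e^(n ln 7) and noting e^(n ln 7) / n^c → ∞). Hence n^25 · 7^(−n) = n^25 / 7^n → 0.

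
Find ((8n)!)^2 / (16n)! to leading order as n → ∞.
((8n)!)^2/(16n)! ~ ((2π·8n)^(1/2) / sqrt(2)) · 2^(−2·8n)  →  0

Write N = 8n. Stirling: N! ~ sqrt(2π N)(N/e)^N and (2N)! ~ sqrt(2π·2N)·(2N/e)^(2N).
  (N!)^2/(2N)! ~ (2π N)^(2/2) (N/e)^(2N) / [sqrt(2π·2N) (2N/e)^(2N)]
     = (2π N)^(2/2) / sqrt(2π·2N) · (N/(2N))^(2N)
     = (2π N)^((2−1)/2) / sqrt(2) · 2^(−2N).
Since 2^2 > 1, the factor 2^(−2N) decays exponentially, so the ratio → 0. Substituting N = 8n gives the stated form.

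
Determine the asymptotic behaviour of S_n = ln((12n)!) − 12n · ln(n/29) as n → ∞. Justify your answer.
S_n ~ 12n · (ln 348 − 1) + O(ln n)

Stirling: ln((12n)!) = 12n ln(12n) − 12n + O(ln n).
  S_n = 12n ln(12n) − 12n − 12n ln(n/29) + O(ln n)
      = 12n ln(12n) − 12n ln n + 12n ln 29 − 12n + O(ln n)
      = 12n ln 12 + 12n ln 29 − 12n + O(ln n)
      = 12n (ln 348 − 1) + O(ln n).
Numerically ln(348) − 1 ≈ 4.8522.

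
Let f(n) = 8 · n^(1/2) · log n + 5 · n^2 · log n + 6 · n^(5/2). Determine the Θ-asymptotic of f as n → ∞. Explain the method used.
f(n) ∈ Θ(n^(5/2))

Compare the terms by growth order. For large n, n^a · (log n)^b dominates n^a' · (log n)^b' iff a > a', or (a = a' and b > b'). Ranking the 3 terms shows the dominant one is 6 · n^(5/2). Hence f(n) ∈ Θ(n^(5/2)).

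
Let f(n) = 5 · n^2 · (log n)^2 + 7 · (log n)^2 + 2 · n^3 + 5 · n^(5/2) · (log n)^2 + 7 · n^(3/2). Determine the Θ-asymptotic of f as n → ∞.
f(n) ∈ Θ(n^3)

Compare the terms by growth order. For large n, n^a · (log n)^b dominates n^a' · (log n)^b' iff a > a', or (a = a' and b > b'). Ranking the 5 terms shows the dominant one is 2 · n^3. Hence f(n) ∈ Θ(n^3).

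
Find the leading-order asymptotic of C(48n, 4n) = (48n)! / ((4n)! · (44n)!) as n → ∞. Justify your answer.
C(48n, 4n) ~ (8916100448256/285311670611)^(4n) · sqrt(6/(11π·4n))

Write N = 4n. Apply Stirling to each factorial:
  (12N)! ~ sqrt(2π·12N) · (12N/e)^(12N),
  N! ~ sqrt(2π N) · (N/e)^N,
  (11N)! ~ sqrt(2π·11N) · (11N/e)^(11N).
The exponential factors combine to (12N)^(12N) / (N^N · (11N)^(11N)) = 12^(12N)/11^(11N) = (12^12/11^11)^N = (8916100448256/285311670611)^N.
The square-root prefactors combine to sqrt(2π·12N) / (sqrt(2π N)·sqrt(2π·11N)) = sqrt(12 / (2π·11·N)) = sqrt(6/(11π·4n)).
Substituting N = 4n: C(48n, 4n) ~ (8916100448256/285311670611)^(4n) · sqrt(6/(11π·4n)).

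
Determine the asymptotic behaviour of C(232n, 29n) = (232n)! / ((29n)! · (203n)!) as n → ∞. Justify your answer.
C(232n, 29n) ~ (16777216/823543)^(29n) · sqrt(4/(7π·29n))

Write N = 29n. Apply Stirling to each factorial:
  (8N)! ~ sqrt(2π·8N) · (8N/e)^(8N),
  N! ~ sqrt(2π N) · (N/e)^N,
  (7N)! ~ sqrt(2π·7N) · (7N/e)^(7N).
The exponential factors combine to (8N)^(8N) / (N^N · (7N)^(7N)) = 8^(8N)/7^(7N) = (8^8/7^7)^N = (16777216/823543)^N.
The square-root prefactors combine to sqrt(2π·8N) / (sqrt(2π N)·sqrt(2π·7N)) = sqrt(8 / (2π·7·N)) = sqrt(4/(7π·29n)).
Substituting N = 29n: C(232n, 29n) ~ (16777216/823543)^(29n) · sqrt(4/(7π·29n)).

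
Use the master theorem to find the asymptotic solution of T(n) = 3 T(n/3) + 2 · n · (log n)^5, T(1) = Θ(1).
T(n) = Θ(n · (log n)^6)

Here log_3 3 = 1 and f(n) = 2 · n · (log n)^5 = Θ(n^(log_3 3) · (log n)^5). This is the extended Case 2 of the master theorem (f matches the critical exponent up to log factors), giving T(n) = Θ(n^(log_3 3) · (log n)^(5+1)) = Θ(n · (log n)^6).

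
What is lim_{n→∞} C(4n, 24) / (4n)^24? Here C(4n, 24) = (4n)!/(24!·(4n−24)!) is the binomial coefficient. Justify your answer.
lim = 1/24! = 1/620448401733239439360000

With N = 4n → ∞: C(N, 24) / N^24 = [N(N−1)…(N−23)] / (24! · N^24) = (1/24!) · 1 · (1 − 1/(4n)) · … · (1 − 23/(4n)). Each factor → 1 as N → ∞, so the limit is 1/24! = 1/620448401733239439360000.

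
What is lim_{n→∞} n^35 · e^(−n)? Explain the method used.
lim = 0

Exponentials with base > 1 dominate every fixed polynomial: for any fixed c, n^c / e^n → 0 as n → ∞ (e.g. by the ratio test, or since e^n grows faster than any power of n). Hence n^35 · e^(−n) = n^35 / e^n → 0.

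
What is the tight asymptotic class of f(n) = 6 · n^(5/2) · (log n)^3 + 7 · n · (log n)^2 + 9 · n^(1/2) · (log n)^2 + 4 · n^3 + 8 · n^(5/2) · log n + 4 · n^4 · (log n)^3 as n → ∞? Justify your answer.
f(n) ∈ Θ(n^4 · (log n)^3)

Compare the terms by growth order. For large n, n^a · (log n)^b dominates n^a' · (log n)^b' iff a > a', or (a = a' and b > b'). Ranking the 6 terms shows the dominant one is 4 · n^4 · (log n)^3. Hence f(n) ∈ Θ(n^4 · (log n)^3).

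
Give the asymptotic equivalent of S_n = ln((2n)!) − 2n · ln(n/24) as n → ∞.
S_n ~ 2n · (ln 48 − 1) + O(ln n)

Stirling: ln((2n)!) = 2n ln(2n) − 2n + O(ln n).
  S_n = 2n ln(2n) − 2n − 2n ln(n/24) + O(ln n)
      = 2n ln(2n) − 2n ln n + 2n ln 24 − 2n + O(ln n)
      = 2n ln 2 + 2n ln 24 − 2n + O(ln n)
      = 2n (ln 48 − 1) + O(ln n).
Numerically ln(48) − 1 ≈ 2.8712.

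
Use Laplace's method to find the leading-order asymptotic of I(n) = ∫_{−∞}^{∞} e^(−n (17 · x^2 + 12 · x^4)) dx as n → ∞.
I(n) ~ sqrt(π/(17n))

φ(x) = 17 · x^2 + 12 · x^4 has its unique global minimum at x* = 0 (since φ'(x) = 34x + 48x^3 = 0 only at x = 0 for real x with both coefficients positive, and φ → ∞ as |x| → ∞). At x* = 0, φ(0) = 0 and φ''(0) = 34. Laplace's method then gives
  I(n) ~ sqrt(2π / (n · φ''(0))) · e^(−n φ(0)) = sqrt(2π / (34n)) = sqrt(π/(17n)).
The 12 · x^4 term contributes only at subleading order (an O(1/n) relative correction).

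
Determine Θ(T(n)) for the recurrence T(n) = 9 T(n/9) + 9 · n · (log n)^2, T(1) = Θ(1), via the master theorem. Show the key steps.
T(n) = Θ(n · (log n)^3)

Here log_9 9 = 1 and f(n) = 9 · n · (log n)^2 = Θ(n^(log_9 9) · (log n)^2). This is the extended Case 2 of the master theorem (f matches the critical exponent up to log factors), giving T(n) = Θ(n^(log_9 9) · (log n)^(2+1)) = Θ(n · (log n)^3).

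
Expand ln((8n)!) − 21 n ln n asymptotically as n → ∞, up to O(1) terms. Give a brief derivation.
ln((8n)!) − 21 n ln n = −13 n ln n + 8(ln 8 − 1) n + (1/2) ln(2π·8n) + O(1/n)

Stirling: ln((8n)!) = 8n ln(8n) − 8n + (1/2) ln(2π·8n) + O(1/n).
Expand 8n ln(8n) = 8n (ln n + ln 8) = 8n ln n + 8n ln 8.
Subtract 21n ln n: leading term is (8 − 21) n ln n = −13 n ln n. The next term is 8n ln 8 − 8n = 8(ln 8 − 1) n. Then the (1/2) ln(2π·8n) correction.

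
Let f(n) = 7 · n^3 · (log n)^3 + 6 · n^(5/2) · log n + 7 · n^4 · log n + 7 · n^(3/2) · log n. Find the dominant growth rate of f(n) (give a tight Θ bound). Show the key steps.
f(n) ∈ Θ(n^4 · log n)

Compare the terms by growth order. For large n, n^a · (log n)^b dominates n^a' · (log n)^b' iff a > a', or (a = a' and b > b'). Ranking the 4 terms shows the dominant one is 7 · n^4 · log n. Hence f(n) ∈ Θ(n^4 · log n).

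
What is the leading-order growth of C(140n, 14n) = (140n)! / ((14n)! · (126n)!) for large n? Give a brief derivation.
C(140n, 14n) ~ (10000000000/387420489)^(14n) · sqrt(5/(9π·14n))

Write N = 14n. Apply Stirling to each factorial:
  (10N)! ~ sqrt(2π·10N) · (10N/e)^(10N),
  N! ~ sqrt(2π N) · (N/e)^N,
  (9N)! ~ sqrt(2π·9N) · (9N/e)^(9N).
The exponential factors combine to (10N)^(10N) / (N^N · (9N)^(9N)) = 10^(10N)/9^(9N) = (10^10/9^9)^N = (10000000000/387420489)^N.
The square-root prefactors combine to sqrt(2π·10N) / (sqrt(2π N)·sqrt(2π·9N)) = sqrt(10 / (2π·9·N)) = sqrt(5/(9π·14n)).
Substituting N = 14n: C(140n, 14n) ~ (10000000000/387420489)^(14n) · sqrt(5/(9π·14n)).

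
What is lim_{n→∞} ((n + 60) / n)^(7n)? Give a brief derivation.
lim = e^420

Rewrite as (1 + 60/n)^(7n). By the standard limit (1 + x/n)^n → e^x, we have (1 + 60/n)^n → e^60, and raising to the 7th power gives e^420.
More precisely, ln[(1 + 60/n)^(7n)] = 7n · ln(1 + 60/n) = 7n · (60/n + O(1/n^2)) = 420 + O(1/n) → 420.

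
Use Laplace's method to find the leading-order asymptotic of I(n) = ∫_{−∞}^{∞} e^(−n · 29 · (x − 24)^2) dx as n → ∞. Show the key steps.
I(n) = sqrt(π/(29n))

Here φ(x) = 29 · (x − 24)^2 has its unique minimum at x* = 24 with φ(x*) = 0 and φ''(x*) = 58. Laplace's method gives
  I(n) ~ e^(−n φ(x*)) · sqrt(2π / (n · φ''(x*))) = sqrt(2π / (58n)) = sqrt(π/(29n)).
This is exact: substituting u = (x − 24)·sqrt(29n) gives I(n) = (1/sqrt(29n)) ∫_{−∞}^{∞} e^(−u^2) du = sqrt(π/(29n)).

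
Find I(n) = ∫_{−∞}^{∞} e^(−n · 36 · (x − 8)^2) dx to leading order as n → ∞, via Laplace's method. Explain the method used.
I(n) = sqrt(π/(36n))

Here φ(x) = 36 · (x − 8)^2 has its unique minimum at x* = 8 with φ(x*) = 0 and φ''(x*) = 72. Laplace's method gives
  I(n) ~ e^(−n φ(x*)) · sqrt(2π / (n · φ''(x*))) = sqrt(2π / (72n)) = sqrt(π/(36n)).
This is exact: substituting u = (x − 8)·sqrt(36n) gives I(n) = (1/sqrt(36n)) ∫_{−∞}^{∞} e^(−u^2) du = sqrt(π/(36n)).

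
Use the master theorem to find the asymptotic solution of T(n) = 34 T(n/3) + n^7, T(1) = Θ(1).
T(n) = Θ(n^7)

log_3 34 ≈ 3.210. f(n) = n^7 dominates n^(log_3 34) since 7 > 3.210, and the regularity condition a·f(n/b) = 34·(n/3)^7 = (34/2187)·n^7 ≤ c·f(n) holds with c = 34/2187 ≈ 0.0155 < 1. So this is Case 3: T(n) = Θ(f(n)) = Θ(n^7).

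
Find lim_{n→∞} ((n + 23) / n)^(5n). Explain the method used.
lim = e^115

Rewrite as (1 + 23/n)^(5n). By the standard limit (1 + x/n)^n → e^x, we have (1 + 23/n)^n → e^23, and raising to the 5th power gives e^115.
More precisely, ln[(1 + 23/n)^(5n)] = 5n · ln(1 + 23/n) = 5n · (23/n + O(1/n^2)) = 115 + O(1/n) → 115.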